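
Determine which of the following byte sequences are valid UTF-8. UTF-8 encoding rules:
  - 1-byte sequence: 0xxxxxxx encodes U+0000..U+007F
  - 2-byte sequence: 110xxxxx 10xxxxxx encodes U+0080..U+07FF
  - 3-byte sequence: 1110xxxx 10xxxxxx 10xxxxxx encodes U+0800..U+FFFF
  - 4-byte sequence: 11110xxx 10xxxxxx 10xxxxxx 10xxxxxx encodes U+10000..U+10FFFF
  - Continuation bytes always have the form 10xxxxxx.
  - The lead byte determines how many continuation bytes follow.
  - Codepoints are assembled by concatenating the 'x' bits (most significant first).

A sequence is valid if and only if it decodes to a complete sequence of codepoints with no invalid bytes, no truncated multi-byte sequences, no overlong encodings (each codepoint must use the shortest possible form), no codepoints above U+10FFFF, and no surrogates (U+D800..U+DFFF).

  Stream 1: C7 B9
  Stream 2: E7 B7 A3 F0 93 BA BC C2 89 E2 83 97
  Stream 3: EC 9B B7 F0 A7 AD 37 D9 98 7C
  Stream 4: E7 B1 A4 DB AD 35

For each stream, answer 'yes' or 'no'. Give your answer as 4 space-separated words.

Answer: yes yes no yes

Derivation:
Stream 1: decodes cleanly. VALID
Stream 2: decodes cleanly. VALID
Stream 3: error at byte offset 6. INVALID
Stream 4: decodes cleanly. VALID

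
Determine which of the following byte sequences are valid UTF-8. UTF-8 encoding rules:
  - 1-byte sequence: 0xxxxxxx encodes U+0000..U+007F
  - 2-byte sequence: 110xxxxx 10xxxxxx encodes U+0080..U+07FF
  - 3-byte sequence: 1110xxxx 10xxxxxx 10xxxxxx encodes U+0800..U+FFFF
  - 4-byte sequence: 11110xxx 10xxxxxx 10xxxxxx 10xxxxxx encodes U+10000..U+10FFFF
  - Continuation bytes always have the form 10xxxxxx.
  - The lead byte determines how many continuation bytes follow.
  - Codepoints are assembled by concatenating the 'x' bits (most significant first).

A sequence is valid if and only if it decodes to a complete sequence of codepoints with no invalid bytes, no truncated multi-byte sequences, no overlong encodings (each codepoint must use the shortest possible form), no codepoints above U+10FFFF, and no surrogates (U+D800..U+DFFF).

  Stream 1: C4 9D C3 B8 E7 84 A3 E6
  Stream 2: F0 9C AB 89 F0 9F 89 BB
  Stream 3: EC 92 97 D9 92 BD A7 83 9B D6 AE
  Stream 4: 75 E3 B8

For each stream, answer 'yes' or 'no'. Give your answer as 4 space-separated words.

Answer: no yes no no

Derivation:
Stream 1: error at byte offset 8. INVALID
Stream 2: decodes cleanly. VALID
Stream 3: error at byte offset 5. INVALID
Stream 4: error at byte offset 3. INVALID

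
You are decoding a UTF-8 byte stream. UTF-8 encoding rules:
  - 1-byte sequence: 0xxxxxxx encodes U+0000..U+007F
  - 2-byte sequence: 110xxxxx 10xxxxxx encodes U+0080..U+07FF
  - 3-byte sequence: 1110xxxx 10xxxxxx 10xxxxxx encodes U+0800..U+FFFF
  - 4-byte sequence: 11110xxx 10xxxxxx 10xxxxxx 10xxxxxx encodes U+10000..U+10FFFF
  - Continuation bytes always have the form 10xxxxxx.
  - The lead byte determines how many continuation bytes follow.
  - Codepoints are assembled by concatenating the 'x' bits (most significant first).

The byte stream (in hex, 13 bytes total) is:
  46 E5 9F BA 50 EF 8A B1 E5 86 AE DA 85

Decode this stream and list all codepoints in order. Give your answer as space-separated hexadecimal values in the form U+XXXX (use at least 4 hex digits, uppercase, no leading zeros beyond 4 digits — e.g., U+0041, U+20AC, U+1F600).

Byte[0]=46: 1-byte ASCII. cp=U+0046
Byte[1]=E5: 3-byte lead, need 2 cont bytes. acc=0x5
Byte[2]=9F: continuation. acc=(acc<<6)|0x1F=0x15F
Byte[3]=BA: continuation. acc=(acc<<6)|0x3A=0x57FA
Completed: cp=U+57FA (starts at byte 1)
Byte[4]=50: 1-byte ASCII. cp=U+0050
Byte[5]=EF: 3-byte lead, need 2 cont bytes. acc=0xF
Byte[6]=8A: continuation. acc=(acc<<6)|0x0A=0x3CA
Byte[7]=B1: continuation. acc=(acc<<6)|0x31=0xF2B1
Completed: cp=U+F2B1 (starts at byte 5)
Byte[8]=E5: 3-byte lead, need 2 cont bytes. acc=0x5
Byte[9]=86: continuation. acc=(acc<<6)|0x06=0x146
Byte[10]=AE: continuation. acc=(acc<<6)|0x2E=0x51AE
Completed: cp=U+51AE (starts at byte 8)
Byte[11]=DA: 2-byte lead, need 1 cont bytes. acc=0x1A
Byte[12]=85: continuation. acc=(acc<<6)|0x05=0x685
Completed: cp=U+0685 (starts at byte 11)

Answer: U+0046 U+57FA U+0050 U+F2B1 U+51AE U+0685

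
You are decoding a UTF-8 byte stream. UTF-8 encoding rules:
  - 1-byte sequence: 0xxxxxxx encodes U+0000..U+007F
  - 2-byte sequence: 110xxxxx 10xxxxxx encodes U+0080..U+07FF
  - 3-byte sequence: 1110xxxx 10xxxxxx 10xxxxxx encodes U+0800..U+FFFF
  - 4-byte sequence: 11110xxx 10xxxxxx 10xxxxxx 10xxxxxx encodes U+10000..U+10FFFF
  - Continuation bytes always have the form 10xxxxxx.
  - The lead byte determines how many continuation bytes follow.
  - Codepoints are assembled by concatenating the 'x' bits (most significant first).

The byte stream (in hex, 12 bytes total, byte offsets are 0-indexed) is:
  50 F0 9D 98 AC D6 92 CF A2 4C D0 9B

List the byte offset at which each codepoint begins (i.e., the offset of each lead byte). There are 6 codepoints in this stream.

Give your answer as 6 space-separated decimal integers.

Answer: 0 1 5 7 9 10

Derivation:
Byte[0]=50: 1-byte ASCII. cp=U+0050
Byte[1]=F0: 4-byte lead, need 3 cont bytes. acc=0x0
Byte[2]=9D: continuation. acc=(acc<<6)|0x1D=0x1D
Byte[3]=98: continuation. acc=(acc<<6)|0x18=0x758
Byte[4]=AC: continuation. acc=(acc<<6)|0x2C=0x1D62C
Completed: cp=U+1D62C (starts at byte 1)
Byte[5]=D6: 2-byte lead, need 1 cont bytes. acc=0x16
Byte[6]=92: continuation. acc=(acc<<6)|0x12=0x592
Completed: cp=U+0592 (starts at byte 5)
Byte[7]=CF: 2-byte lead, need 1 cont bytes. acc=0xF
Byte[8]=A2: continuation. acc=(acc<<6)|0x22=0x3E2
Completed: cp=U+03E2 (starts at byte 7)
Byte[9]=4C: 1-byte ASCII. cp=U+004C
Byte[10]=D0: 2-byte lead, need 1 cont bytes. acc=0x10
Byte[11]=9B: continuation. acc=(acc<<6)|0x1B=0x41B
Completed: cp=U+041B (starts at byte 10)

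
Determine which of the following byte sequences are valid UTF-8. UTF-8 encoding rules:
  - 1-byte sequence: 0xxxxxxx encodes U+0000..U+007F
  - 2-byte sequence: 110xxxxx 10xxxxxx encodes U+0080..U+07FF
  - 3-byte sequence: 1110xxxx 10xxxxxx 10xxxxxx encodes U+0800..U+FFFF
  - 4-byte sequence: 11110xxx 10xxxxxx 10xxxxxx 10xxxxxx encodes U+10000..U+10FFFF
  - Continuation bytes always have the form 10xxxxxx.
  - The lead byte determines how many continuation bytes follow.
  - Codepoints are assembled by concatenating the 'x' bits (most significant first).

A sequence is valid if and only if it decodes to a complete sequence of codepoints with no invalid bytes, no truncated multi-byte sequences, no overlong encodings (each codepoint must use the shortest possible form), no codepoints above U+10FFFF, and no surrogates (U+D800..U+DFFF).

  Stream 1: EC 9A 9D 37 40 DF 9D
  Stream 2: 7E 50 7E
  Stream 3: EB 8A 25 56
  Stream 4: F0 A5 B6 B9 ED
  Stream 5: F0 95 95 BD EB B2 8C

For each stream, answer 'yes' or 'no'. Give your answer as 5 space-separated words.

Answer: yes yes no no yes

Derivation:
Stream 1: decodes cleanly. VALID
Stream 2: decodes cleanly. VALID
Stream 3: error at byte offset 2. INVALID
Stream 4: error at byte offset 5. INVALID
Stream 5: decodes cleanly. VALID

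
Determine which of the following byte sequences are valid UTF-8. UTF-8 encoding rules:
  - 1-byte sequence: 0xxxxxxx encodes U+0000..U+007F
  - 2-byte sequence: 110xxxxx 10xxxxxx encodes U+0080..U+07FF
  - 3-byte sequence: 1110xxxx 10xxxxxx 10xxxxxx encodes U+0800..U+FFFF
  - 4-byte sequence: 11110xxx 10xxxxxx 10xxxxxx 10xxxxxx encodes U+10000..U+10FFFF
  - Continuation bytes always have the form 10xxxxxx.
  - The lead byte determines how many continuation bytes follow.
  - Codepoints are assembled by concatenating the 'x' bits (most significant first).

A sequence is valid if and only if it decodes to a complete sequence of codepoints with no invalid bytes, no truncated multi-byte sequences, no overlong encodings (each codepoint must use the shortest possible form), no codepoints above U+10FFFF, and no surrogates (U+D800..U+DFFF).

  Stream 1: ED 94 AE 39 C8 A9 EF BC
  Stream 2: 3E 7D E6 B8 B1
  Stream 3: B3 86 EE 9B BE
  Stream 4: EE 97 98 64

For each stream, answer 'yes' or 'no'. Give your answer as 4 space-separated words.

Stream 1: error at byte offset 8. INVALID
Stream 2: decodes cleanly. VALID
Stream 3: error at byte offset 0. INVALID
Stream 4: decodes cleanly. VALID

Answer: no yes no yes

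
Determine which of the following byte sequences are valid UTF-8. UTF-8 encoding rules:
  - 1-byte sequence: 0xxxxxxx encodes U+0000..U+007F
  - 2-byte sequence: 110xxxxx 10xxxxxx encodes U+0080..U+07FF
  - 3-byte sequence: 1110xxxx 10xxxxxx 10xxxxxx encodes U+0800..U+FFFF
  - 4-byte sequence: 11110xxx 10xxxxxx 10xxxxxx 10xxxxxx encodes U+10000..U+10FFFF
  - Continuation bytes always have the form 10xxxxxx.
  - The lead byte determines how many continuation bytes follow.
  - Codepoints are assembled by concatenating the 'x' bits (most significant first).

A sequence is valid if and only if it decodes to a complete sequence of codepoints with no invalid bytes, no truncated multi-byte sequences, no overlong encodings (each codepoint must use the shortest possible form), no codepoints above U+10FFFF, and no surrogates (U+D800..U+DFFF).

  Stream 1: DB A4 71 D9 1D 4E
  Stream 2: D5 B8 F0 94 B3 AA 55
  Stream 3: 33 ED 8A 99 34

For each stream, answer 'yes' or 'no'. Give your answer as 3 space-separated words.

Stream 1: error at byte offset 4. INVALID
Stream 2: decodes cleanly. VALID
Stream 3: decodes cleanly. VALID

Answer: no yes yes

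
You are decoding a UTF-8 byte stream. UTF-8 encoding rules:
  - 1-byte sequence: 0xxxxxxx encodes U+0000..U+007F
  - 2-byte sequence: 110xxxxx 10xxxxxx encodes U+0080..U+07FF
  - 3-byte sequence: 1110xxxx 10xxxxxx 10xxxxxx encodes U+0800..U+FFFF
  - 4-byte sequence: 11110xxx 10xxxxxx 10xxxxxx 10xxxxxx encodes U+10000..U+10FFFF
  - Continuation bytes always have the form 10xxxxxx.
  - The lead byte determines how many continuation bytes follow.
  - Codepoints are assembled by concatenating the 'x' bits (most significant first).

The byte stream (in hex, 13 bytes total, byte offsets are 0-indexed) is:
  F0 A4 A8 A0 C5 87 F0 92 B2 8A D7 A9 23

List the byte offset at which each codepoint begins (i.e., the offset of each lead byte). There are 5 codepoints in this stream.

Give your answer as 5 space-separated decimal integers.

Answer: 0 4 6 10 12

Derivation:
Byte[0]=F0: 4-byte lead, need 3 cont bytes. acc=0x0
Byte[1]=A4: continuation. acc=(acc<<6)|0x24=0x24
Byte[2]=A8: continuation. acc=(acc<<6)|0x28=0x928
Byte[3]=A0: continuation. acc=(acc<<6)|0x20=0x24A20
Completed: cp=U+24A20 (starts at byte 0)
Byte[4]=C5: 2-byte lead, need 1 cont bytes. acc=0x5
Byte[5]=87: continuation. acc=(acc<<6)|0x07=0x147
Completed: cp=U+0147 (starts at byte 4)
Byte[6]=F0: 4-byte lead, need 3 cont bytes. acc=0x0
Byte[7]=92: continuation. acc=(acc<<6)|0x12=0x12
Byte[8]=B2: continuation. acc=(acc<<6)|0x32=0x4B2
Byte[9]=8A: continuation. acc=(acc<<6)|0x0A=0x12C8A
Completed: cp=U+12C8A (starts at byte 6)
Byte[10]=D7: 2-byte lead, need 1 cont bytes. acc=0x17
Byte[11]=A9: continuation. acc=(acc<<6)|0x29=0x5E9
Completed: cp=U+05E9 (starts at byte 10)
Byte[12]=23: 1-byte ASCII. cp=U+0023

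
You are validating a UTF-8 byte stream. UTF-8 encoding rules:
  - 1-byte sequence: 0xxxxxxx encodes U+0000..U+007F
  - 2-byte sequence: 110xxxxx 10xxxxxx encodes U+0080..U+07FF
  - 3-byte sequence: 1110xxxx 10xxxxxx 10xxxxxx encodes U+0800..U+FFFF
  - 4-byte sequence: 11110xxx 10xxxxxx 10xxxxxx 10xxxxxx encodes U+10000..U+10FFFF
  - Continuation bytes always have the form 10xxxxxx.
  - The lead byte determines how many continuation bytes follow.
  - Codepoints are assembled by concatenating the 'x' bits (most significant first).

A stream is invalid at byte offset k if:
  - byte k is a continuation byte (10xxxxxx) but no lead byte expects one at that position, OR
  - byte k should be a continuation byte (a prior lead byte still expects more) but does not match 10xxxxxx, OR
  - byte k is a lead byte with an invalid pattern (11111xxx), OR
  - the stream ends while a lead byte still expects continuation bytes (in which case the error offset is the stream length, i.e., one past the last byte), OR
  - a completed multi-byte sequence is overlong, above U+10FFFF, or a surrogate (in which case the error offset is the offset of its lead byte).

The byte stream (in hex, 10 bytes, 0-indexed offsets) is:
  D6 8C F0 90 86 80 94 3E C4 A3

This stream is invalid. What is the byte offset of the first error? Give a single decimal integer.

Byte[0]=D6: 2-byte lead, need 1 cont bytes. acc=0x16
Byte[1]=8C: continuation. acc=(acc<<6)|0x0C=0x58C
Completed: cp=U+058C (starts at byte 0)
Byte[2]=F0: 4-byte lead, need 3 cont bytes. acc=0x0
Byte[3]=90: continuation. acc=(acc<<6)|0x10=0x10
Byte[4]=86: continuation. acc=(acc<<6)|0x06=0x406
Byte[5]=80: continuation. acc=(acc<<6)|0x00=0x10180
Completed: cp=U+10180 (starts at byte 2)
Byte[6]=94: INVALID lead byte (not 0xxx/110x/1110/11110)

Answer: 6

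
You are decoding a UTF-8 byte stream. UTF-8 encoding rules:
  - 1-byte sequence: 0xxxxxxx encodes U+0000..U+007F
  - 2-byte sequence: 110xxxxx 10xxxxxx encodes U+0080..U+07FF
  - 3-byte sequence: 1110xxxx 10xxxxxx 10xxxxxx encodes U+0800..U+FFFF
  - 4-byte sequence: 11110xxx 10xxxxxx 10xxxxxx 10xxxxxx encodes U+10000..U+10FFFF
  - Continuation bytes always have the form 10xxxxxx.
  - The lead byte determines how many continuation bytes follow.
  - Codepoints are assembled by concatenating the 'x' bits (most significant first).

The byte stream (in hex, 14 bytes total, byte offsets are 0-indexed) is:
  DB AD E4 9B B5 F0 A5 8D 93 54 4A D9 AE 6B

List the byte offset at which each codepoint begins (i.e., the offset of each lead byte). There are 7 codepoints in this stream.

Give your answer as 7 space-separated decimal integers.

Byte[0]=DB: 2-byte lead, need 1 cont bytes. acc=0x1B
Byte[1]=AD: continuation. acc=(acc<<6)|0x2D=0x6ED
Completed: cp=U+06ED (starts at byte 0)
Byte[2]=E4: 3-byte lead, need 2 cont bytes. acc=0x4
Byte[3]=9B: continuation. acc=(acc<<6)|0x1B=0x11B
Byte[4]=B5: continuation. acc=(acc<<6)|0x35=0x46F5
Completed: cp=U+46F5 (starts at byte 2)
Byte[5]=F0: 4-byte lead, need 3 cont bytes. acc=0x0
Byte[6]=A5: continuation. acc=(acc<<6)|0x25=0x25
Byte[7]=8D: continuation. acc=(acc<<6)|0x0D=0x94D
Byte[8]=93: continuation. acc=(acc<<6)|0x13=0x25353
Completed: cp=U+25353 (starts at byte 5)
Byte[9]=54: 1-byte ASCII. cp=U+0054
Byte[10]=4A: 1-byte ASCII. cp=U+004A
Byte[11]=D9: 2-byte lead, need 1 cont bytes. acc=0x19
Byte[12]=AE: continuation. acc=(acc<<6)|0x2E=0x66E
Completed: cp=U+066E (starts at byte 11)
Byte[13]=6B: 1-byte ASCII. cp=U+006B

Answer: 0 2 5 9 10 11 13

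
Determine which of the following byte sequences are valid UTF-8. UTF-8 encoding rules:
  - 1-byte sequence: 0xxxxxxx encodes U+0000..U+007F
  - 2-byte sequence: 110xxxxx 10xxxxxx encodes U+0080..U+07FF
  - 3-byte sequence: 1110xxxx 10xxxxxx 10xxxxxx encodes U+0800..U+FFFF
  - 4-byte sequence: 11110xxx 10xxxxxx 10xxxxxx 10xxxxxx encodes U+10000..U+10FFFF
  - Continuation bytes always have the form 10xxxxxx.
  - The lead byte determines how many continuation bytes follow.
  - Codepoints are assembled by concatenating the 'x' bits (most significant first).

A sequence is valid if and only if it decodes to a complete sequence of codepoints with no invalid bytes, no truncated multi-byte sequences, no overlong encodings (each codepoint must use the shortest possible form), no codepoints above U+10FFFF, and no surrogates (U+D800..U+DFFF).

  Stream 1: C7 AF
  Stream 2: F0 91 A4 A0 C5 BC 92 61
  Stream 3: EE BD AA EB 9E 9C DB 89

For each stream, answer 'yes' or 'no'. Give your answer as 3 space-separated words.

Stream 1: decodes cleanly. VALID
Stream 2: error at byte offset 6. INVALID
Stream 3: decodes cleanly. VALID

Answer: yes no yes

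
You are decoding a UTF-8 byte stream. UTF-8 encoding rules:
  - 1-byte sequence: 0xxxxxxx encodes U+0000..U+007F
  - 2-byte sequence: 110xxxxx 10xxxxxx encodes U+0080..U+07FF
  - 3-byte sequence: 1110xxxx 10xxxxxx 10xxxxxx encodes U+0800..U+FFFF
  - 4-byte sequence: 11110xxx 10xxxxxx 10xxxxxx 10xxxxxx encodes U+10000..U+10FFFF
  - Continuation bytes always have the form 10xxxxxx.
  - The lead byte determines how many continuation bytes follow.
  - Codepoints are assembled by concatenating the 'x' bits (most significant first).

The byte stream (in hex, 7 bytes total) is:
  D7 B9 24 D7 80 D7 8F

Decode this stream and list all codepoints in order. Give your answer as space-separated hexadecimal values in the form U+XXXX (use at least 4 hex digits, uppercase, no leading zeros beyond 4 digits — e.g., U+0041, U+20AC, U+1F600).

Byte[0]=D7: 2-byte lead, need 1 cont bytes. acc=0x17
Byte[1]=B9: continuation. acc=(acc<<6)|0x39=0x5F9
Completed: cp=U+05F9 (starts at byte 0)
Byte[2]=24: 1-byte ASCII. cp=U+0024
Byte[3]=D7: 2-byte lead, need 1 cont bytes. acc=0x17
Byte[4]=80: continuation. acc=(acc<<6)|0x00=0x5C0
Completed: cp=U+05C0 (starts at byte 3)
Byte[5]=D7: 2-byte lead, need 1 cont bytes. acc=0x17
Byte[6]=8F: continuation. acc=(acc<<6)|0x0F=0x5CF
Completed: cp=U+05CF (starts at byte 5)

Answer: U+05F9 U+0024 U+05C0 U+05CF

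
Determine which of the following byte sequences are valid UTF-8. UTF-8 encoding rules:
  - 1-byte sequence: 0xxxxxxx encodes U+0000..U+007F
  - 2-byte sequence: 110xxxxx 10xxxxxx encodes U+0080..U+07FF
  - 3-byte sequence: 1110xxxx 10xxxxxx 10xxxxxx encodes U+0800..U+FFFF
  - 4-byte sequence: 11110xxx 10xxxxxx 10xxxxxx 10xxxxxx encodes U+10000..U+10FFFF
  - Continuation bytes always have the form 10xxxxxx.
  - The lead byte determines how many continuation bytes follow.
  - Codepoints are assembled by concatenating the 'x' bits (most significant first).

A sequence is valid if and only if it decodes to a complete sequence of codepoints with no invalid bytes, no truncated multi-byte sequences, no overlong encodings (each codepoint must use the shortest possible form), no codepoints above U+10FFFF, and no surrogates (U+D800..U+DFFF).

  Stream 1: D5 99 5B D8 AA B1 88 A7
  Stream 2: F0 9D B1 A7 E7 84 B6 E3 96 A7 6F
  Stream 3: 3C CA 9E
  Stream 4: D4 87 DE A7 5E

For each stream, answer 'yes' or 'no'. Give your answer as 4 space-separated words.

Answer: no yes yes yes

Derivation:
Stream 1: error at byte offset 5. INVALID
Stream 2: decodes cleanly. VALID
Stream 3: decodes cleanly. VALID
Stream 4: decodes cleanly. VALID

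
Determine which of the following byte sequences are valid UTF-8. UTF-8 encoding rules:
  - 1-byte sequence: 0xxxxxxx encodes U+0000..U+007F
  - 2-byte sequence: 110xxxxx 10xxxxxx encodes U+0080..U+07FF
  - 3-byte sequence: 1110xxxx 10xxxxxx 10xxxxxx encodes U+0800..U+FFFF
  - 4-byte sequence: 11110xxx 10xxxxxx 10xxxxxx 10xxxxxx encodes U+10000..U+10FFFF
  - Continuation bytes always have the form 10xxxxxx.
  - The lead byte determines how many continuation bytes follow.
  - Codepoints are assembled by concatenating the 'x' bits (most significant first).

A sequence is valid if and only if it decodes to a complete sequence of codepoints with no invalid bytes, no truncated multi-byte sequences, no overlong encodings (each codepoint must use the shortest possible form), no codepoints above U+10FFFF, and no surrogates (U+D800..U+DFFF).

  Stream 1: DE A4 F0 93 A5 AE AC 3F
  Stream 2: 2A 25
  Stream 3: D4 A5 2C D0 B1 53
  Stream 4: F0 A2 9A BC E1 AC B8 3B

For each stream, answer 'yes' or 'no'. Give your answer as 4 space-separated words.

Stream 1: error at byte offset 6. INVALID
Stream 2: decodes cleanly. VALID
Stream 3: decodes cleanly. VALID
Stream 4: decodes cleanly. VALID

Answer: no yes yes yes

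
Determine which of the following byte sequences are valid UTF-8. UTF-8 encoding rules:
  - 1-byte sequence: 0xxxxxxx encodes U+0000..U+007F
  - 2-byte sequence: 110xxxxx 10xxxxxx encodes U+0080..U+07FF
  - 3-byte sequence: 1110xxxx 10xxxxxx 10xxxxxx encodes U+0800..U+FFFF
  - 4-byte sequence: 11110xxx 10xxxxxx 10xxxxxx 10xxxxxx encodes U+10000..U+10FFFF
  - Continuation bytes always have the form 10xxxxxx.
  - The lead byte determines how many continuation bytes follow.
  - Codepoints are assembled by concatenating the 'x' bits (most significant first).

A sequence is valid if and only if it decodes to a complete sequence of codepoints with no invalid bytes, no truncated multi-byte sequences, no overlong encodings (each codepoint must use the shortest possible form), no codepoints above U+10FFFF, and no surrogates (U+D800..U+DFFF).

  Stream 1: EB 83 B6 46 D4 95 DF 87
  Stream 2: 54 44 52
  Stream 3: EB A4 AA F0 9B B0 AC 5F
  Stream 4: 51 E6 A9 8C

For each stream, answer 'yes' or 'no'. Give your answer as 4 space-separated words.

Stream 1: decodes cleanly. VALID
Stream 2: decodes cleanly. VALID
Stream 3: decodes cleanly. VALID
Stream 4: decodes cleanly. VALID

Answer: yes yes yes yes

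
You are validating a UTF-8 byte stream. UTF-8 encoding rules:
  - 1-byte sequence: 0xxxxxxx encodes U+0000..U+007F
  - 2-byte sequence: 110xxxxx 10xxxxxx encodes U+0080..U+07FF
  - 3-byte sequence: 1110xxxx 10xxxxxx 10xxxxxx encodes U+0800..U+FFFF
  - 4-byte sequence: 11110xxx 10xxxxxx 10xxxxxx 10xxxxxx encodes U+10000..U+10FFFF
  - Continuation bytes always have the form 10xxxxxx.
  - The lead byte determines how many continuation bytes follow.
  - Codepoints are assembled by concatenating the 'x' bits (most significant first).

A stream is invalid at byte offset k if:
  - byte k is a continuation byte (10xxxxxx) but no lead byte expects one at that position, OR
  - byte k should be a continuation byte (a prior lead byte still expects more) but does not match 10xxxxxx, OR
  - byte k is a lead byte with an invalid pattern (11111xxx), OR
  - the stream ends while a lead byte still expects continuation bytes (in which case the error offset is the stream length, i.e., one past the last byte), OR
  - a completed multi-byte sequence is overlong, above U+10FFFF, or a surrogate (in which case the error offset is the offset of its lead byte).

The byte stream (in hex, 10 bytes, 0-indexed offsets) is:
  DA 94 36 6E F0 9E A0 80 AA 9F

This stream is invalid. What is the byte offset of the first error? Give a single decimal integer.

Byte[0]=DA: 2-byte lead, need 1 cont bytes. acc=0x1A
Byte[1]=94: continuation. acc=(acc<<6)|0x14=0x694
Completed: cp=U+0694 (starts at byte 0)
Byte[2]=36: 1-byte ASCII. cp=U+0036
Byte[3]=6E: 1-byte ASCII. cp=U+006E
Byte[4]=F0: 4-byte lead, need 3 cont bytes. acc=0x0
Byte[5]=9E: continuation. acc=(acc<<6)|0x1E=0x1E
Byte[6]=A0: continuation. acc=(acc<<6)|0x20=0x7A0
Byte[7]=80: continuation. acc=(acc<<6)|0x00=0x1E800
Completed: cp=U+1E800 (starts at byte 4)
Byte[8]=AA: INVALID lead byte (not 0xxx/110x/1110/11110)

Answer: 8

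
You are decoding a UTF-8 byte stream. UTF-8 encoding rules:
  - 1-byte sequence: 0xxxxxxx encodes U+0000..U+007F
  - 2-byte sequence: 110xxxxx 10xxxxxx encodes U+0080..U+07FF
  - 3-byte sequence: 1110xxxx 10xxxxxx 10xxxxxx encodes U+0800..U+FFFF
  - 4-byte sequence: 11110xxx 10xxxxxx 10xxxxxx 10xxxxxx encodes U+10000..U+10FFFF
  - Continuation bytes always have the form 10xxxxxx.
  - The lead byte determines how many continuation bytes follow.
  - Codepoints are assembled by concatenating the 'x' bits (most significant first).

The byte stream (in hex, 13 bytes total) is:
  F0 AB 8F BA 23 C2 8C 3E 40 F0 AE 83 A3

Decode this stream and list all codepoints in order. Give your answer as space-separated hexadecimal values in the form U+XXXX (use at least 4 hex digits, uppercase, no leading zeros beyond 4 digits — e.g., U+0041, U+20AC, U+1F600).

Answer: U+2B3FA U+0023 U+008C U+003E U+0040 U+2E0E3

Derivation:
Byte[0]=F0: 4-byte lead, need 3 cont bytes. acc=0x0
Byte[1]=AB: continuation. acc=(acc<<6)|0x2B=0x2B
Byte[2]=8F: continuation. acc=(acc<<6)|0x0F=0xACF
Byte[3]=BA: continuation. acc=(acc<<6)|0x3A=0x2B3FA
Completed: cp=U+2B3FA (starts at byte 0)
Byte[4]=23: 1-byte ASCII. cp=U+0023
Byte[5]=C2: 2-byte lead, need 1 cont bytes. acc=0x2
Byte[6]=8C: continuation. acc=(acc<<6)|0x0C=0x8C
Completed: cp=U+008C (starts at byte 5)
Byte[7]=3E: 1-byte ASCII. cp=U+003E
Byte[8]=40: 1-byte ASCII. cp=U+0040
Byte[9]=F0: 4-byte lead, need 3 cont bytes. acc=0x0
Byte[10]=AE: continuation. acc=(acc<<6)|0x2E=0x2E
Byte[11]=83: continuation. acc=(acc<<6)|0x03=0xB83
Byte[12]=A3: continuation. acc=(acc<<6)|0x23=0x2E0E3
Completed: cp=U+2E0E3 (starts at byte 9)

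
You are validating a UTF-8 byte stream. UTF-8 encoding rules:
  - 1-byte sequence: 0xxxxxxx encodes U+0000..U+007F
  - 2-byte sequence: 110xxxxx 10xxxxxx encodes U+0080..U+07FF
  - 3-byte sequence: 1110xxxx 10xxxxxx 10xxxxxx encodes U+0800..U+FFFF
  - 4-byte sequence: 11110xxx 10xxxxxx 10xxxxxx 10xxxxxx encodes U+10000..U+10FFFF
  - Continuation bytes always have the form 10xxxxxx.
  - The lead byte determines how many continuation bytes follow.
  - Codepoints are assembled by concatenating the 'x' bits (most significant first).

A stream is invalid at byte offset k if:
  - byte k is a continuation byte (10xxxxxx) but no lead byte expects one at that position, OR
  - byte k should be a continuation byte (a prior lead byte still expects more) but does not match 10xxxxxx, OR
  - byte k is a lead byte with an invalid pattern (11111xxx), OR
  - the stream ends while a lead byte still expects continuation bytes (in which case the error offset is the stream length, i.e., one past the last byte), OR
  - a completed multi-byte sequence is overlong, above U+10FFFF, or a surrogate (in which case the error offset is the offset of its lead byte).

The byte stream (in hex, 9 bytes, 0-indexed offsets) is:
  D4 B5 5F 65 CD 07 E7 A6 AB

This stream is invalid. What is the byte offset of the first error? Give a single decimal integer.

Byte[0]=D4: 2-byte lead, need 1 cont bytes. acc=0x14
Byte[1]=B5: continuation. acc=(acc<<6)|0x35=0x535
Completed: cp=U+0535 (starts at byte 0)
Byte[2]=5F: 1-byte ASCII. cp=U+005F
Byte[3]=65: 1-byte ASCII. cp=U+0065
Byte[4]=CD: 2-byte lead, need 1 cont bytes. acc=0xD
Byte[5]=07: expected 10xxxxxx continuation. INVALID

Answer: 5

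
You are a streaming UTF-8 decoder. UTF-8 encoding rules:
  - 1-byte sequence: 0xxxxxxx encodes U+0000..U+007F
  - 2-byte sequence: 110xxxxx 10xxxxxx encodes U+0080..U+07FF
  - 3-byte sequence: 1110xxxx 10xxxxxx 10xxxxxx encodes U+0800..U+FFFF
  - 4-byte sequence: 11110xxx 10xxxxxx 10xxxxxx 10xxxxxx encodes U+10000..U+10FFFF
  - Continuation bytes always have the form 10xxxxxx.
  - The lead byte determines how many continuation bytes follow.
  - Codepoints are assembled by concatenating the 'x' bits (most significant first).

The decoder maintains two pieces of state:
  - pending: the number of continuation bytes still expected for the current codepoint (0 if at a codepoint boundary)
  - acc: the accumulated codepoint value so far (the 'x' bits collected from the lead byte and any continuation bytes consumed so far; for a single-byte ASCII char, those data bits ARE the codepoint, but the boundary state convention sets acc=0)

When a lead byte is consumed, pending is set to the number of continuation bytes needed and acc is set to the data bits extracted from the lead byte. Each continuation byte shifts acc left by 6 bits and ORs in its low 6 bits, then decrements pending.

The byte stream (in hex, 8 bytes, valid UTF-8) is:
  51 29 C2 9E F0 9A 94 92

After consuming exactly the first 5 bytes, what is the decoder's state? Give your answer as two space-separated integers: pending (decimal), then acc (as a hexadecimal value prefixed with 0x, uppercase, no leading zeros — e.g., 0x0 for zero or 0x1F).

Answer: 3 0x0

Derivation:
Byte[0]=51: 1-byte. pending=0, acc=0x0
Byte[1]=29: 1-byte. pending=0, acc=0x0
Byte[2]=C2: 2-byte lead. pending=1, acc=0x2
Byte[3]=9E: continuation. acc=(acc<<6)|0x1E=0x9E, pending=0
Byte[4]=F0: 4-byte lead. pending=3, acc=0x0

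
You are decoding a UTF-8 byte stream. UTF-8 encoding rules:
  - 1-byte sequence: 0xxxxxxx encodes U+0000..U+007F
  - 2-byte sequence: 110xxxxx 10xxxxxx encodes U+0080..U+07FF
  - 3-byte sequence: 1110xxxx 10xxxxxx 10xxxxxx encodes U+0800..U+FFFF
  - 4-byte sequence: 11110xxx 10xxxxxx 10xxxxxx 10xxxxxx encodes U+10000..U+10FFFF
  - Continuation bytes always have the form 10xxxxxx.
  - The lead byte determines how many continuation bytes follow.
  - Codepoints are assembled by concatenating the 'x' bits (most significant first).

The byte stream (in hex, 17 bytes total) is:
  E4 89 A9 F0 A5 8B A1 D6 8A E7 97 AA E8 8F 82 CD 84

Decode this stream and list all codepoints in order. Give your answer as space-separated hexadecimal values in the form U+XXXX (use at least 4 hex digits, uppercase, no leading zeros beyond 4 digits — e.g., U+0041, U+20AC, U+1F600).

Byte[0]=E4: 3-byte lead, need 2 cont bytes. acc=0x4
Byte[1]=89: continuation. acc=(acc<<6)|0x09=0x109
Byte[2]=A9: continuation. acc=(acc<<6)|0x29=0x4269
Completed: cp=U+4269 (starts at byte 0)
Byte[3]=F0: 4-byte lead, need 3 cont bytes. acc=0x0
Byte[4]=A5: continuation. acc=(acc<<6)|0x25=0x25
Byte[5]=8B: continuation. acc=(acc<<6)|0x0B=0x94B
Byte[6]=A1: continuation. acc=(acc<<6)|0x21=0x252E1
Completed: cp=U+252E1 (starts at byte 3)
Byte[7]=D6: 2-byte lead, need 1 cont bytes. acc=0x16
Byte[8]=8A: continuation. acc=(acc<<6)|0x0A=0x58A
Completed: cp=U+058A (starts at byte 7)
Byte[9]=E7: 3-byte lead, need 2 cont bytes. acc=0x7
Byte[10]=97: continuation. acc=(acc<<6)|0x17=0x1D7
Byte[11]=AA: continuation. acc=(acc<<6)|0x2A=0x75EA
Completed: cp=U+75EA (starts at byte 9)
Byte[12]=E8: 3-byte lead, need 2 cont bytes. acc=0x8
Byte[13]=8F: continuation. acc=(acc<<6)|0x0F=0x20F
Byte[14]=82: continuation. acc=(acc<<6)|0x02=0x83C2
Completed: cp=U+83C2 (starts at byte 12)
Byte[15]=CD: 2-byte lead, need 1 cont bytes. acc=0xD
Byte[16]=84: continuation. acc=(acc<<6)|0x04=0x344
Completed: cp=U+0344 (starts at byte 15)

Answer: U+4269 U+252E1 U+058A U+75EA U+83C2 U+0344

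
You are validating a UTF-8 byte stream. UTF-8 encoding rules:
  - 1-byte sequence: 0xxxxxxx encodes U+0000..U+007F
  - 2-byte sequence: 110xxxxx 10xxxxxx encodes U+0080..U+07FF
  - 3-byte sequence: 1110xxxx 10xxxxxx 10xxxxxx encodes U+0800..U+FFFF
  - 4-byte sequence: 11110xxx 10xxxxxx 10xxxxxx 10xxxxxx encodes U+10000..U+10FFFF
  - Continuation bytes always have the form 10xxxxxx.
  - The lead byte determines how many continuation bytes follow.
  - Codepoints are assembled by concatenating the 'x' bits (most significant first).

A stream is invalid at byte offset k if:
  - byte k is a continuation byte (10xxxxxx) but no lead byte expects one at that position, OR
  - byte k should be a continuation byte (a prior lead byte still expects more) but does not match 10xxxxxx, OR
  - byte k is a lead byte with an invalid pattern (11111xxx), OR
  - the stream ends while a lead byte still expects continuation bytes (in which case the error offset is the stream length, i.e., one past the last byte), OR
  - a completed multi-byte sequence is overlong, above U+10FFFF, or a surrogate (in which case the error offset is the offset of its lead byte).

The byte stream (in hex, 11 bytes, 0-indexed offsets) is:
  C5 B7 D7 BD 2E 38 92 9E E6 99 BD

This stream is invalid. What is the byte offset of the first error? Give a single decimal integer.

Answer: 6

Derivation:
Byte[0]=C5: 2-byte lead, need 1 cont bytes. acc=0x5
Byte[1]=B7: continuation. acc=(acc<<6)|0x37=0x177
Completed: cp=U+0177 (starts at byte 0)
Byte[2]=D7: 2-byte lead, need 1 cont bytes. acc=0x17
Byte[3]=BD: continuation. acc=(acc<<6)|0x3D=0x5FD
Completed: cp=U+05FD (starts at byte 2)
Byte[4]=2E: 1-byte ASCII. cp=U+002E
Byte[5]=38: 1-byte ASCII. cp=U+0038
Byte[6]=92: INVALID lead byte (not 0xxx/110x/1110/11110)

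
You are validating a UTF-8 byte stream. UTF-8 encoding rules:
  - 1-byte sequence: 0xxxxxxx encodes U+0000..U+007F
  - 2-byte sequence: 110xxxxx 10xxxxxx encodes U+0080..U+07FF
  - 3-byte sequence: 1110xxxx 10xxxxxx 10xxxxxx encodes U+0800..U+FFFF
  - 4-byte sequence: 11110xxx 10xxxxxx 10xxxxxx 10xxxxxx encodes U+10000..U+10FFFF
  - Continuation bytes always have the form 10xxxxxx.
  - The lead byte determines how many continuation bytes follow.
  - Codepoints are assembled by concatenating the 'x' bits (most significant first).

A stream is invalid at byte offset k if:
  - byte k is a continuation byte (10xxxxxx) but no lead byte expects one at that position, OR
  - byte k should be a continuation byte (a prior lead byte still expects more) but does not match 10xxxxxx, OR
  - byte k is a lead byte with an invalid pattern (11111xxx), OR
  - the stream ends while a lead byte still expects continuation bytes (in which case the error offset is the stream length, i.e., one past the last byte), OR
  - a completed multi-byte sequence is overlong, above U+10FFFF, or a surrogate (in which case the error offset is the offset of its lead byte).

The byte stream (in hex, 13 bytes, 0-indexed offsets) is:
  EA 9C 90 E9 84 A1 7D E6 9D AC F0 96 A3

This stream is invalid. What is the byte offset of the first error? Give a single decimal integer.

Answer: 13

Derivation:
Byte[0]=EA: 3-byte lead, need 2 cont bytes. acc=0xA
Byte[1]=9C: continuation. acc=(acc<<6)|0x1C=0x29C
Byte[2]=90: continuation. acc=(acc<<6)|0x10=0xA710
Completed: cp=U+A710 (starts at byte 0)
Byte[3]=E9: 3-byte lead, need 2 cont bytes. acc=0x9
Byte[4]=84: continuation. acc=(acc<<6)|0x04=0x244
Byte[5]=A1: continuation. acc=(acc<<6)|0x21=0x9121
Completed: cp=U+9121 (starts at byte 3)
Byte[6]=7D: 1-byte ASCII. cp=U+007D
Byte[7]=E6: 3-byte lead, need 2 cont bytes. acc=0x6
Byte[8]=9D: continuation. acc=(acc<<6)|0x1D=0x19D
Byte[9]=AC: continuation. acc=(acc<<6)|0x2C=0x676C
Completed: cp=U+676C (starts at byte 7)
Byte[10]=F0: 4-byte lead, need 3 cont bytes. acc=0x0
Byte[11]=96: continuation. acc=(acc<<6)|0x16=0x16
Byte[12]=A3: continuation. acc=(acc<<6)|0x23=0x5A3
Byte[13]: stream ended, expected continuation. INVALID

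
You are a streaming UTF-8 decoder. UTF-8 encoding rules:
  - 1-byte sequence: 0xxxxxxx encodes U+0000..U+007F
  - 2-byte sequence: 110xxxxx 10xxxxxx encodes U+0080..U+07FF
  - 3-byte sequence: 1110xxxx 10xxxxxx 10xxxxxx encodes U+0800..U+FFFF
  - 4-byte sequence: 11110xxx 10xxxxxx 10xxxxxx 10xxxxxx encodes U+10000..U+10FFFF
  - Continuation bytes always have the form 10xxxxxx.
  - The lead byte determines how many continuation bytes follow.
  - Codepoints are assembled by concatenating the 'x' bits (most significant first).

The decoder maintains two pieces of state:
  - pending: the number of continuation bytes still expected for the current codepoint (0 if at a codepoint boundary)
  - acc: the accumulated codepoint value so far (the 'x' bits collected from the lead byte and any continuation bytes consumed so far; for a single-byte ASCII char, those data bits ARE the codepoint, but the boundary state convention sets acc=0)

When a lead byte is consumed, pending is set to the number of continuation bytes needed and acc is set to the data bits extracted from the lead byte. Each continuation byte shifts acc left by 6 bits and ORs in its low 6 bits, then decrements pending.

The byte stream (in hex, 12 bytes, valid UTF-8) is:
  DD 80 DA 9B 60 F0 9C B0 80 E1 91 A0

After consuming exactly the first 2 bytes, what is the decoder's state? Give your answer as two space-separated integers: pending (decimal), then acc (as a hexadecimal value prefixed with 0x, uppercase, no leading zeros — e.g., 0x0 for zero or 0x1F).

Answer: 0 0x740

Derivation:
Byte[0]=DD: 2-byte lead. pending=1, acc=0x1D
Byte[1]=80: continuation. acc=(acc<<6)|0x00=0x740, pending=0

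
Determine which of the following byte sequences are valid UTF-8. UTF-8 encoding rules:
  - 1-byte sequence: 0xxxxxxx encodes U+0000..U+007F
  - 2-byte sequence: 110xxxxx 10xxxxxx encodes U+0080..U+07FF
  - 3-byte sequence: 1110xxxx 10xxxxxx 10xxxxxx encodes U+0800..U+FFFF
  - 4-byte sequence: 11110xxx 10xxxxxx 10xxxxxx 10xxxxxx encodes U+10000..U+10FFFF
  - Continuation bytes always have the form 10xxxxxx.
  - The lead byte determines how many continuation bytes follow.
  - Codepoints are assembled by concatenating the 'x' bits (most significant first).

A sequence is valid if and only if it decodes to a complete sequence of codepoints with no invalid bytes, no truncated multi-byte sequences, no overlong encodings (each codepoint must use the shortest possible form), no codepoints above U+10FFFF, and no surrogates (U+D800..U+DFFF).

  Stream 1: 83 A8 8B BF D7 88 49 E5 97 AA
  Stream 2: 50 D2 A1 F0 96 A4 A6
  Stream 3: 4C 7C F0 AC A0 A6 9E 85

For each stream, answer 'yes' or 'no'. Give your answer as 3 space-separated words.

Answer: no yes no

Derivation:
Stream 1: error at byte offset 0. INVALID
Stream 2: decodes cleanly. VALID
Stream 3: error at byte offset 6. INVALID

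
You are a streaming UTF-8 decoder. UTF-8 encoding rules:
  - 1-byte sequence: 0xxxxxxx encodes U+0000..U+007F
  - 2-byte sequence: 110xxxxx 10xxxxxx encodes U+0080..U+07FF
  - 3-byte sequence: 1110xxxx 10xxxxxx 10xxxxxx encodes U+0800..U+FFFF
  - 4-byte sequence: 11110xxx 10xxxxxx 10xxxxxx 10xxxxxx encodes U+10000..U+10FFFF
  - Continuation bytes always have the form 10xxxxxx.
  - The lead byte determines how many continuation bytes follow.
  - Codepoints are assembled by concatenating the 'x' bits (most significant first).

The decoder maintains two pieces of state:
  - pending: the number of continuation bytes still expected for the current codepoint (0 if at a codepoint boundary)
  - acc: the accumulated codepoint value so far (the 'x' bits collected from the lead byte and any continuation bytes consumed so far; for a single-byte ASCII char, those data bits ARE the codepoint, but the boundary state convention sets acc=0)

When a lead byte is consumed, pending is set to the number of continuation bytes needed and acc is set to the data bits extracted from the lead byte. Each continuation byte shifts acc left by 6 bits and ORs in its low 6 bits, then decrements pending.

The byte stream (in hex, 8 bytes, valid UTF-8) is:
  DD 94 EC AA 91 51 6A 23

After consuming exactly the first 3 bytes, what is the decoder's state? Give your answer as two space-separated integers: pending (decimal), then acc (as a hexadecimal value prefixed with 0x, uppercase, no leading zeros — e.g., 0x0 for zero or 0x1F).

Answer: 2 0xC

Derivation:
Byte[0]=DD: 2-byte lead. pending=1, acc=0x1D
Byte[1]=94: continuation. acc=(acc<<6)|0x14=0x754, pending=0
Byte[2]=EC: 3-byte lead. pending=2, acc=0xC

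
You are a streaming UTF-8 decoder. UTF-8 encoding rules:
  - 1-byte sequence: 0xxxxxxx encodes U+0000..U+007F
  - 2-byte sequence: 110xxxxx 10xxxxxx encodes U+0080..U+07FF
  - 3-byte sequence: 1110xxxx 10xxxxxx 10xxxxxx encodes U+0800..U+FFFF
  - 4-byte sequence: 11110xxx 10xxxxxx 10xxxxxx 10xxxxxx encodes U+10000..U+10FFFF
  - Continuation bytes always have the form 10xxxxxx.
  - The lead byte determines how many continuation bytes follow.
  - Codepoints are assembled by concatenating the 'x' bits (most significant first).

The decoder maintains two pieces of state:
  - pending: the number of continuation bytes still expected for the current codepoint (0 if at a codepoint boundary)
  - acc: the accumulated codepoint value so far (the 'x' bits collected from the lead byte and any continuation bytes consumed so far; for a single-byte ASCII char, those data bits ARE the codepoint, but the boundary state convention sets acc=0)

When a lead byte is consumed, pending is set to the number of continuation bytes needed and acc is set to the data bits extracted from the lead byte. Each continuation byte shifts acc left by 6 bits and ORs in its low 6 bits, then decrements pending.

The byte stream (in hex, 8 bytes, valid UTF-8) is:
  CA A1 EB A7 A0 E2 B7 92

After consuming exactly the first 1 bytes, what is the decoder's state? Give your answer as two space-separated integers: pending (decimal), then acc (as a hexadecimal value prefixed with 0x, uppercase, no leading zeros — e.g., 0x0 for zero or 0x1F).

Byte[0]=CA: 2-byte lead. pending=1, acc=0xA

Answer: 1 0xA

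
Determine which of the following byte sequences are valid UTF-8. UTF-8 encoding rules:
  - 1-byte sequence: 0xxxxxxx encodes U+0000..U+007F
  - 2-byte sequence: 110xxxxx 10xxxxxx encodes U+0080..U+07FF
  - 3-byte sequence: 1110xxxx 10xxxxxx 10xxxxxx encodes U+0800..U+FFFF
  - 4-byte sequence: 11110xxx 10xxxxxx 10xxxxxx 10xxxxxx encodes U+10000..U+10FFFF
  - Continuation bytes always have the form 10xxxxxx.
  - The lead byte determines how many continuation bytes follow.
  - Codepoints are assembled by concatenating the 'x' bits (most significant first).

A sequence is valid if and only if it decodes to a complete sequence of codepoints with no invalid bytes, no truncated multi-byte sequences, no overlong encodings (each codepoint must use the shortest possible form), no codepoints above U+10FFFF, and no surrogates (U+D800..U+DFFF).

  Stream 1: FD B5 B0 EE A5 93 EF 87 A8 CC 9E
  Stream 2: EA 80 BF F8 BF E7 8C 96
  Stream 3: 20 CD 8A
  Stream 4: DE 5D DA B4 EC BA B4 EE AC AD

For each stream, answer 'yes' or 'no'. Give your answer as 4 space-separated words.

Answer: no no yes no

Derivation:
Stream 1: error at byte offset 0. INVALID
Stream 2: error at byte offset 3. INVALID
Stream 3: decodes cleanly. VALID
Stream 4: error at byte offset 1. INVALID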